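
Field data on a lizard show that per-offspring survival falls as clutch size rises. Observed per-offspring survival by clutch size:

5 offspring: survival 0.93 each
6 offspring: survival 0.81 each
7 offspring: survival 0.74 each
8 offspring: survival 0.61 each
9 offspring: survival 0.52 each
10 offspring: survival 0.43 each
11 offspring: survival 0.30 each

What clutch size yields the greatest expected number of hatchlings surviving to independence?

7

Expected hatchlings surviving to independence = c × s(c):
  c=5: 5 × 0.93 = 4.650
  c=6: 6 × 0.81 = 4.860
  c=7: 7 × 0.74 = 5.180
  c=8: 8 × 0.61 = 4.880
  c=9: 9 × 0.52 = 4.680
  c=10: 10 × 0.43 = 4.300
  c=11: 11 × 0.30 = 3.300
Maximum at c = 7 (5.180 hatchlings surviving to independence).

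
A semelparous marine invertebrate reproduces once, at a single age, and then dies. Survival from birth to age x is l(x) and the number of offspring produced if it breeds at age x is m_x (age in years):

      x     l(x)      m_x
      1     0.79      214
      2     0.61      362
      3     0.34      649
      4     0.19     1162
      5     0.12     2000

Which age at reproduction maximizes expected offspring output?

5

Expected offspring if breeding at age x = l(x) × m_x:
  age 1: 0.79 × 214 = 169.060
  age 2: 0.61 × 362 = 220.820
  age 3: 0.34 × 649 = 220.660
  age 4: 0.19 × 1162 = 220.780
  age 5: 0.12 × 2000 = 240.000
Maximum at age 5 (240.000).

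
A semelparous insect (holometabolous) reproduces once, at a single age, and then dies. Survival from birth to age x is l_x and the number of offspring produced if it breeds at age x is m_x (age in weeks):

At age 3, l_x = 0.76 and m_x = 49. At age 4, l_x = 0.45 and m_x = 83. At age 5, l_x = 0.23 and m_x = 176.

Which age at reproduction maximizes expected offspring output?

Expected offspring if breeding at age x = l_x × m_x:
  age 3: 0.76 × 49 = 37.240
  age 4: 0.45 × 83 = 37.350
  age 5: 0.23 × 176 = 40.480
Maximum at age 5 (40.480).

5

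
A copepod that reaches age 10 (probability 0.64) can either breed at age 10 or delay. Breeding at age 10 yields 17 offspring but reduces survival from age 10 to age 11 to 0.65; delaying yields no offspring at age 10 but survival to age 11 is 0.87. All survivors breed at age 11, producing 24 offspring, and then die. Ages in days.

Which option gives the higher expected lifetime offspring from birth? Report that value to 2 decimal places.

20.86

breed at age 10: R₀ = 0.64 × (17 + 0.65 × 24) = 0.64 × 32.6000 = 20.8640
delay to age 11: R₀ = 0.64 × (0.87 × 24) = 0.64 × 20.8800 = 13.3632
Higher: breed at age 10 (20.8640).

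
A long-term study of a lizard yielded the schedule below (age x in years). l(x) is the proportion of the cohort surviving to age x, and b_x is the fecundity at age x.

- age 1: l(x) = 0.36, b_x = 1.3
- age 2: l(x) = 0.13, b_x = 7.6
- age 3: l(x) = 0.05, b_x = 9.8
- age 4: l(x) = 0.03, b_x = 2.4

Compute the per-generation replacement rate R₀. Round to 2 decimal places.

R₀ = Σ l(x) b_x:
  age 1: 0.36 × 1.3 = 0.4680
  age 2: 0.13 × 7.6 = 0.9880
  age 3: 0.05 × 9.8 = 0.4900
  age 4: 0.03 × 2.4 = 0.0720
R₀ = 0.4680 + 0.9880 + 0.4900 + 0.0720 = 2.0180

2.02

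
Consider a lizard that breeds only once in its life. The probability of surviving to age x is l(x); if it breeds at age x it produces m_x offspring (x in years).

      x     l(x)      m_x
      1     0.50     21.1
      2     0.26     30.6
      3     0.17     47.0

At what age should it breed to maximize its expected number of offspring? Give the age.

Expected offspring if breeding at age x = l(x) × m_x:
  age 1: 0.50 × 21.1 = 10.550
  age 2: 0.26 × 30.6 = 7.956
  age 3: 0.17 × 47.0 = 7.990
Maximum at age 1 (10.550).

1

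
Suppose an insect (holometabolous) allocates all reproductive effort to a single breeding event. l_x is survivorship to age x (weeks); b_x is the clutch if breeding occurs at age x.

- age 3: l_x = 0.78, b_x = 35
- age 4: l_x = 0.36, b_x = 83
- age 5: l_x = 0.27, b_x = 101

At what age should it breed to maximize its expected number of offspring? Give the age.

Expected offspring if breeding at age x = l_x × b_x:
  age 3: 0.78 × 35 = 27.300
  age 4: 0.36 × 83 = 29.880
  age 5: 0.27 × 101 = 27.270
Maximum at age 4 (29.880).

4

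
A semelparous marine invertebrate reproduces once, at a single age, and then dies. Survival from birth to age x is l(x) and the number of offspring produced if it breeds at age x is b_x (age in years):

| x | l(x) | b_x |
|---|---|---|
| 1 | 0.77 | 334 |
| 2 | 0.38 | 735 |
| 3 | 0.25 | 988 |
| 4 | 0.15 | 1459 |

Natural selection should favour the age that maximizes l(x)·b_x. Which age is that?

Expected offspring if breeding at age x = l(x) × b_x:
  age 1: 0.77 × 334 = 257.180
  age 2: 0.38 × 735 = 279.300
  age 3: 0.25 × 988 = 247.000
  age 4: 0.15 × 1459 = 218.850
Maximum at age 2 (279.300).

2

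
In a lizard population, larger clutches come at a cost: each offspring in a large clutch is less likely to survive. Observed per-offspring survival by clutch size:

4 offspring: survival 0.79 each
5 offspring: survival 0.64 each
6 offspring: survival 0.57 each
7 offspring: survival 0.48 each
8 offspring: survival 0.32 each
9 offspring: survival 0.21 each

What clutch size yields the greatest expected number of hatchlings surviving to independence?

6

Expected hatchlings surviving to independence = c × s(c):
  c=4: 4 × 0.79 = 3.160
  c=5: 5 × 0.64 = 3.200
  c=6: 6 × 0.57 = 3.420
  c=7: 7 × 0.48 = 3.360
  c=8: 8 × 0.32 = 2.560
  c=9: 9 × 0.21 = 1.890
Maximum at c = 6 (3.420 hatchlings surviving to independence).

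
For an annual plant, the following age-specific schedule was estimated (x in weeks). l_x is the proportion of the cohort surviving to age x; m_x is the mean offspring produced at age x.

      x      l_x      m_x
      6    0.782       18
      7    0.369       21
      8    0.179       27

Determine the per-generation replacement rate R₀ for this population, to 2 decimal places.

R₀ = Σ l_x m_x:
  age 6: 0.782 × 18 = 14.0760
  age 7: 0.369 × 21 = 7.7490
  age 8: 0.179 × 27 = 4.8330
R₀ = 14.0760 + 7.7490 + 4.8330 = 26.6580

26.66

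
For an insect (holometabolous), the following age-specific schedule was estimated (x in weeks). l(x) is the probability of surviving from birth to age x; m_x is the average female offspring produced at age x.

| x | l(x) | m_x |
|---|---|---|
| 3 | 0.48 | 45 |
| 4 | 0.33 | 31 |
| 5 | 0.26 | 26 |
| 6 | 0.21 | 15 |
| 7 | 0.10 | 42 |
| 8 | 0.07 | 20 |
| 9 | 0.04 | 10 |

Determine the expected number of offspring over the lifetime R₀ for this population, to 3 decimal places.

R₀ = Σ l(x) m_x:
  age 3: 0.48 × 45 = 21.6000
  age 4: 0.33 × 31 = 10.2300
  age 5: 0.26 × 26 = 6.7600
  age 6: 0.21 × 15 = 3.1500
  age 7: 0.10 × 42 = 4.2000
  age 8: 0.07 × 20 = 1.4000
  age 9: 0.04 × 10 = 0.4000
R₀ = 21.6000 + 10.2300 + 6.7600 + 3.1500 + 4.2000 + 1.4000 + 0.4000 = 47.7400

47.740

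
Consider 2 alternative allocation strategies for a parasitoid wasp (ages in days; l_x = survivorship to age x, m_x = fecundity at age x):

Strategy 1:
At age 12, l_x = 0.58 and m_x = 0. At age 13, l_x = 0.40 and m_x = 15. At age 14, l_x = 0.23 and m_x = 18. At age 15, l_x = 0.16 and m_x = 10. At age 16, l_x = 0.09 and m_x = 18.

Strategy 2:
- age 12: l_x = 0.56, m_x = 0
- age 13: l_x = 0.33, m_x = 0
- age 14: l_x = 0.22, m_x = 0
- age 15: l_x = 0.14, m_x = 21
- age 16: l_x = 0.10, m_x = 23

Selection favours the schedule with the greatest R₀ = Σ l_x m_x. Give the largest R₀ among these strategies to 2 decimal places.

Strategy 1: R₀ = 0.58×0 + 0.40×15 + 0.23×18 + 0.16×10 + 0.09×18 = 13.3600
Strategy 2: R₀ = 0.56×0 + 0.33×0 + 0.22×0 + 0.14×21 + 0.10×23 = 5.2400
Highest R₀: strategy 1 with 13.3600.

13.36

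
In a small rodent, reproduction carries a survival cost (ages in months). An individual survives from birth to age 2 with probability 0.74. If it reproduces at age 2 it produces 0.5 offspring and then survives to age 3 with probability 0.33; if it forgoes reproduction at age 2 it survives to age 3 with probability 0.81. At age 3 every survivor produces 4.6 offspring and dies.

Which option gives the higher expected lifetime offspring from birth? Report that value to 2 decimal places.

2.76

breed at age 2: R₀ = 0.74 × (0.5 + 0.33 × 4.6) = 0.74 × 2.0180 = 1.4933
delay to age 3: R₀ = 0.74 × (0.81 × 4.6) = 0.74 × 3.7260 = 2.7572
Higher: delay to age 3 (2.7572).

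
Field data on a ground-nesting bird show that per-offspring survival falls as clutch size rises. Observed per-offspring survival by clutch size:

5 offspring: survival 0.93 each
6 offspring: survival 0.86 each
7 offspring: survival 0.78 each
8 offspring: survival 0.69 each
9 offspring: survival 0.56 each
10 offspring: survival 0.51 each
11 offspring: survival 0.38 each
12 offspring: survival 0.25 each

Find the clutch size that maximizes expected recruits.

Expected recruits = c × s(c):
  c=5: 5 × 0.93 = 4.650
  c=6: 6 × 0.86 = 5.160
  c=7: 7 × 0.78 = 5.460
  c=8: 8 × 0.69 = 5.520
  c=9: 9 × 0.56 = 5.040
  c=10: 10 × 0.51 = 5.100
  c=11: 11 × 0.38 = 4.180
  c=12: 12 × 0.25 = 3.000
Maximum at c = 8 (5.520 recruits).

8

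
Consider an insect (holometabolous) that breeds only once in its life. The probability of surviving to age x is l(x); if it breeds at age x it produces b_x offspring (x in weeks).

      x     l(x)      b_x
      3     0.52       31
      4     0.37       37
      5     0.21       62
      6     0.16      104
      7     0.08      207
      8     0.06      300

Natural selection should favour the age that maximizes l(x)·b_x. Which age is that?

8

Expected offspring if breeding at age x = l(x) × b_x:
  age 3: 0.52 × 31 = 16.120
  age 4: 0.37 × 37 = 13.690
  age 5: 0.21 × 62 = 13.020
  age 6: 0.16 × 104 = 16.640
  age 7: 0.08 × 207 = 16.560
  age 8: 0.06 × 300 = 18.000
Maximum at age 8 (18.000).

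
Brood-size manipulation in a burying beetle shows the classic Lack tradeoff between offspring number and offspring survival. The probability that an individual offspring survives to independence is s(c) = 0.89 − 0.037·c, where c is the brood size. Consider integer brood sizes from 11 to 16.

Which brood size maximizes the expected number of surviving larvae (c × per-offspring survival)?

12

Expected surviving larvae = c × s(c):
  c=11: 11 × 0.483 = 5.313
  c=12: 12 × 0.446 = 5.352
  c=13: 13 × 0.409 = 5.317
  c=14: 14 × 0.372 = 5.208
  c=15: 15 × 0.335 = 5.025
  c=16: 16 × 0.298 = 4.768
Maximum at c = 12 (5.352 surviving larvae).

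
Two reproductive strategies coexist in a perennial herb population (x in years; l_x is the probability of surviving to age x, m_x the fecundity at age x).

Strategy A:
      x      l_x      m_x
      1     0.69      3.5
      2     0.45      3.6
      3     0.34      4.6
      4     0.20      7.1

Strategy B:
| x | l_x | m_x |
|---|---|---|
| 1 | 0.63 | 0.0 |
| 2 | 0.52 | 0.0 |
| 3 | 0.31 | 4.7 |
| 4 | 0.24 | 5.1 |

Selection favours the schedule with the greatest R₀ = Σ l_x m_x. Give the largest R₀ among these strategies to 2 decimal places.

7.02

Strategy A: R₀ = 0.69×3.5 + 0.45×3.6 + 0.34×4.6 + 0.20×7.1 = 7.0190
Strategy B: R₀ = 0.63×0.0 + 0.52×0.0 + 0.31×4.7 + 0.24×5.1 = 2.6810
Highest R₀: strategy A with 7.0190.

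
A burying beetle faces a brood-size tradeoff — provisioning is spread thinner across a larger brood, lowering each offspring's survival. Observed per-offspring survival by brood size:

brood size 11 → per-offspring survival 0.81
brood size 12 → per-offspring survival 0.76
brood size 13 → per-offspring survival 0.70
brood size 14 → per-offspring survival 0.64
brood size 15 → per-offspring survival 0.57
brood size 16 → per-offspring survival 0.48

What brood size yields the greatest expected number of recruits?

Expected recruits = c × s(c):
  c=11: 11 × 0.81 = 8.910
  c=12: 12 × 0.76 = 9.120
  c=13: 13 × 0.70 = 9.100
  c=14: 14 × 0.64 = 8.960
  c=15: 15 × 0.57 = 8.550
  c=16: 16 × 0.48 = 7.680
Maximum at c = 12 (9.120 recruits).

12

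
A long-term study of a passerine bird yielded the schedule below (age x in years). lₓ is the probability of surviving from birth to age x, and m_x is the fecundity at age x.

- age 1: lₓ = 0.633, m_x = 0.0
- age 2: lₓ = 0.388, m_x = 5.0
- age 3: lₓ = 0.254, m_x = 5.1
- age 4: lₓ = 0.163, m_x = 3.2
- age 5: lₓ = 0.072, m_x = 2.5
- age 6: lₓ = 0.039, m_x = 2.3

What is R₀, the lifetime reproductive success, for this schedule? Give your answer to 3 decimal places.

R₀ = Σ lₓ m_x:
  age 1: 0.633 × 0.0 = 0.0000
  age 2: 0.388 × 5.0 = 1.9400
  age 3: 0.254 × 5.1 = 1.2954
  age 4: 0.163 × 3.2 = 0.5216
  age 5: 0.072 × 2.5 = 0.1800
  age 6: 0.039 × 2.3 = 0.0897
R₀ = 0.0000 + 1.9400 + 1.2954 + 0.5216 + 0.1800 + 0.0897 = 4.0267

4.027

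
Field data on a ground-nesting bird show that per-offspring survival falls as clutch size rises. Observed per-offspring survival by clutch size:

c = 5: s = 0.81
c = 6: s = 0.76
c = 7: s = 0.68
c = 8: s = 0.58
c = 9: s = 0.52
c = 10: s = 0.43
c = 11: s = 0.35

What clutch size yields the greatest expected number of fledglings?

Expected fledglings = c × s(c):
  c=5: 5 × 0.81 = 4.050
  c=6: 6 × 0.76 = 4.560
  c=7: 7 × 0.68 = 4.760
  c=8: 8 × 0.58 = 4.640
  c=9: 9 × 0.52 = 4.680
  c=10: 10 × 0.43 = 4.300
  c=11: 11 × 0.35 = 3.850
Maximum at c = 7 (4.760 fledglings).

7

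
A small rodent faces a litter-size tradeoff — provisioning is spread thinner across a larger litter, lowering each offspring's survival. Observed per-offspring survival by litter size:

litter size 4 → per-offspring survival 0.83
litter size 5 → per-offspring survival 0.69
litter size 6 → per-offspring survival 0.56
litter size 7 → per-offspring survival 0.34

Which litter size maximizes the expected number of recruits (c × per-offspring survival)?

5

Expected recruits = c × s(c):
  c=4: 4 × 0.83 = 3.320
  c=5: 5 × 0.69 = 3.450
  c=6: 6 × 0.56 = 3.360
  c=7: 7 × 0.34 = 2.380
Maximum at c = 5 (3.450 recruits).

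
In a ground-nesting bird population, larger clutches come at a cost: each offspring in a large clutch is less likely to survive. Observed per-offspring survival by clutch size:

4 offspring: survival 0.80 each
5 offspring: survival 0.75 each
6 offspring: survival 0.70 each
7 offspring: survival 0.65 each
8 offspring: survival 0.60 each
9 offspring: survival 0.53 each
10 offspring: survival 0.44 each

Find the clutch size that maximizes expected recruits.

Expected recruits = c × s(c):
  c=4: 4 × 0.80 = 3.200
  c=5: 5 × 0.75 = 3.750
  c=6: 6 × 0.70 = 4.200
  c=7: 7 × 0.65 = 4.550
  c=8: 8 × 0.60 = 4.800
  c=9: 9 × 0.53 = 4.770
  c=10: 10 × 0.44 = 4.400
Maximum at c = 8 (4.800 recruits).

8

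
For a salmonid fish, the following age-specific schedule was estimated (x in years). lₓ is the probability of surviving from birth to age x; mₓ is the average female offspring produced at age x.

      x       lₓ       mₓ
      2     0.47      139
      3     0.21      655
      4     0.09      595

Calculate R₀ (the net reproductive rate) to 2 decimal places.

R₀ = Σ lₓ mₓ:
  age 2: 0.47 × 139 = 65.3300
  age 3: 0.21 × 655 = 137.5500
  age 4: 0.09 × 595 = 53.5500
R₀ = 65.3300 + 137.5500 + 53.5500 = 256.4300

256.43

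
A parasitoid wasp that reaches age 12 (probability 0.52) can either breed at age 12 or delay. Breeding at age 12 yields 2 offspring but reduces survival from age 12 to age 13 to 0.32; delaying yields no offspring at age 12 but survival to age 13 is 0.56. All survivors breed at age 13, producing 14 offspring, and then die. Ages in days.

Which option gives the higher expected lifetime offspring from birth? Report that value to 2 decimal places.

4.08

breed at age 12: R₀ = 0.52 × (2 + 0.32 × 14) = 0.52 × 6.4800 = 3.3696
delay to age 13: R₀ = 0.52 × (0.56 × 14) = 0.52 × 7.8400 = 4.0768
Higher: delay to age 13 (4.0768).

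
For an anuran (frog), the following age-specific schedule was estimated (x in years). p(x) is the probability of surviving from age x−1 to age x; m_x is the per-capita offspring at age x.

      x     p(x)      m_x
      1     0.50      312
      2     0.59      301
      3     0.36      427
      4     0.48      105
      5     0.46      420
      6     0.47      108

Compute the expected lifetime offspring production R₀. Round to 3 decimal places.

Survivorship from birth: l_x = p_1·p_2·…·p_x.
  l_1 = 0.50000
  l_2 = 0.29500
  l_3 = 0.10620
  l_4 = 0.05098
  l_5 = 0.02345
  l_6 = 0.01102
R₀ = Σ l_x m_x:
  age 1: 0.50000 × 312 = 156.0000
  age 2: 0.29500 × 301 = 88.7950
  age 3: 0.10620 × 427 = 45.3474
  age 4: 0.05098 × 105 = 5.3529
  age 5: 0.02345 × 420 = 9.8490
  age 6: 0.01102 × 108 = 1.1902
R₀ = 156.0000 + 88.7950 + 45.3474 + 5.3529 + 9.8490 + 1.1902 = 306.5345

306.534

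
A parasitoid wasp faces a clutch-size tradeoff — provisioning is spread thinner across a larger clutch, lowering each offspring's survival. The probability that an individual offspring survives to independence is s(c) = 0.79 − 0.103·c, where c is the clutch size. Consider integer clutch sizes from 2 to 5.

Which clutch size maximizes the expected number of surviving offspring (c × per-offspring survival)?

4

Expected surviving offspring = c × s(c):
  c=2: 2 × 0.584 = 1.168
  c=3: 3 × 0.481 = 1.443
  c=4: 4 × 0.378 = 1.512
  c=5: 5 × 0.275 = 1.375
Maximum at c = 4 (1.512 surviving offspring).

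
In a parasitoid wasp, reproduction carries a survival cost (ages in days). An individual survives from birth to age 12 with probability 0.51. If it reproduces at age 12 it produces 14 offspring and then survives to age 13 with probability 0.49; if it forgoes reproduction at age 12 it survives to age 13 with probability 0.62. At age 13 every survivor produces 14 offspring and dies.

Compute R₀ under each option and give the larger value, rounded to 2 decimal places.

breed at age 12: R₀ = 0.51 × (14 + 0.49 × 14) = 0.51 × 20.8600 = 10.6386
delay to age 13: R₀ = 0.51 × (0.62 × 14) = 0.51 × 8.6800 = 4.4268
Higher: breed at age 12 (10.6386).

10.64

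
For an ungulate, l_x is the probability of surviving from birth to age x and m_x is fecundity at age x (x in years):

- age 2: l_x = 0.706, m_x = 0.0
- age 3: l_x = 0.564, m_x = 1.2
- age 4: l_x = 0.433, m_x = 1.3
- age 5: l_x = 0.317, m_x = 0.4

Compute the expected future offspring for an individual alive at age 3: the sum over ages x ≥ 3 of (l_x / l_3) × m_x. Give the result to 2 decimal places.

2.42

l_3 = 0.564. Conditional survival from age 3 to x is l_x / l_3.
  x=3: (0.564/0.564) × 1.2 = 1.2000
  x=4: (0.433/0.564) × 1.3 = 0.9980
  x=5: (0.317/0.564) × 0.4 = 0.2248
Sum = 1.2000 + 0.9980 + 0.2248 = 2.4229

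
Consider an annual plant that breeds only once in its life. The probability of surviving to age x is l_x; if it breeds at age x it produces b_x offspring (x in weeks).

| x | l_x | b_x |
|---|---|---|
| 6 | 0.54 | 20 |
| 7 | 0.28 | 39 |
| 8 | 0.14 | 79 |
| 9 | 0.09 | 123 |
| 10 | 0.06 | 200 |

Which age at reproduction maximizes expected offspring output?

Expected offspring if breeding at age x = l_x × b_x:
  age 6: 0.54 × 20 = 10.800
  age 7: 0.28 × 39 = 10.920
  age 8: 0.14 × 79 = 11.060
  age 9: 0.09 × 123 = 11.070
  age 10: 0.06 × 200 = 12.000
Maximum at age 10 (12.000).

10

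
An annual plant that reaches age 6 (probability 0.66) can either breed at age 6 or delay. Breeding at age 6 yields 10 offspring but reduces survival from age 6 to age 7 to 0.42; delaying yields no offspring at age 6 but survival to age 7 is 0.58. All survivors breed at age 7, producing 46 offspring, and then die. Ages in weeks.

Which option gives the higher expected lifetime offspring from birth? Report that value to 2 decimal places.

breed at age 6: R₀ = 0.66 × (10 + 0.42 × 46) = 0.66 × 29.3200 = 19.3512
delay to age 7: R₀ = 0.66 × (0.58 × 46) = 0.66 × 26.6800 = 17.6088
Higher: breed at age 6 (19.3512).

19.35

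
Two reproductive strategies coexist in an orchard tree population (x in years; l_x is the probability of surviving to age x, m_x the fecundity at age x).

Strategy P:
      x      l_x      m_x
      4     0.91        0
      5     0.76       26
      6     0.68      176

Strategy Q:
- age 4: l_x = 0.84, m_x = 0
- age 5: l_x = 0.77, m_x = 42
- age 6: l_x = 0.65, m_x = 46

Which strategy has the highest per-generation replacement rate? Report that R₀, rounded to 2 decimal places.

139.44

Strategy P: R₀ = 0.91×0 + 0.76×26 + 0.68×176 = 139.4400
Strategy Q: R₀ = 0.84×0 + 0.77×42 + 0.65×46 = 62.2400
Highest R₀: strategy P with 139.4400.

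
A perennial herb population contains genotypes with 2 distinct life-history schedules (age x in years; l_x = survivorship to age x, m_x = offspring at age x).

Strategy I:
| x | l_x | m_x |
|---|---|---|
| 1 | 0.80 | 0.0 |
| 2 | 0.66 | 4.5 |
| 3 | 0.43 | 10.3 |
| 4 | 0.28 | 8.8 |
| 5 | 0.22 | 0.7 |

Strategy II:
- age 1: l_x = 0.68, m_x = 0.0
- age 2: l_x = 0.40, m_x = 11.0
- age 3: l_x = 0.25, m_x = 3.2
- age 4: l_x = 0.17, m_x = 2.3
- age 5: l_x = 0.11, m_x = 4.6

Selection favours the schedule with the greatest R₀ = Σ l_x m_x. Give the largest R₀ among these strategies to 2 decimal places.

Strategy I: R₀ = 0.80×0.0 + 0.66×4.5 + 0.43×10.3 + 0.28×8.8 + 0.22×0.7 = 10.0170
Strategy II: R₀ = 0.68×0.0 + 0.40×11.0 + 0.25×3.2 + 0.17×2.3 + 0.11×4.6 = 6.0970
Highest R₀: strategy I with 10.0170.

10.02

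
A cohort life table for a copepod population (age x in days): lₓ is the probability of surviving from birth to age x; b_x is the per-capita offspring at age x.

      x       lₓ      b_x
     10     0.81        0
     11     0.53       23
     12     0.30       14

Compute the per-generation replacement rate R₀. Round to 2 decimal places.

R₀ = Σ lₓ b_x:
  age 10: 0.81 × 0 = 0.0000
  age 11: 0.53 × 23 = 12.1900
  age 12: 0.30 × 14 = 4.2000
R₀ = 0.0000 + 12.1900 + 4.2000 = 16.3900

16.39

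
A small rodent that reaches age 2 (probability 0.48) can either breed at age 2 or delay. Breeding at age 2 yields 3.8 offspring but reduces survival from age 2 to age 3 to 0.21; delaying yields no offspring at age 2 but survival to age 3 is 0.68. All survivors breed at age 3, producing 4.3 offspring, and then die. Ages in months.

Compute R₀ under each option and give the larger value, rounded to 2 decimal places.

2.26

breed at age 2: R₀ = 0.48 × (3.8 + 0.21 × 4.3) = 0.48 × 4.7030 = 2.2574
delay to age 3: R₀ = 0.48 × (0.68 × 4.3) = 0.48 × 2.9240 = 1.4035
Higher: breed at age 2 (2.2574).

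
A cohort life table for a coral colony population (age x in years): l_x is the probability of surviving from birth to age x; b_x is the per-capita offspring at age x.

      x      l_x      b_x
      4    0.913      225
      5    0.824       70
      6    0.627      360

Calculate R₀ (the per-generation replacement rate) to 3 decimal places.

R₀ = Σ l_x b_x:
  age 4: 0.913 × 225 = 205.4250
  age 5: 0.824 × 70 = 57.6800
  age 6: 0.627 × 360 = 225.7200
R₀ = 205.4250 + 57.6800 + 225.7200 = 488.8250

488.825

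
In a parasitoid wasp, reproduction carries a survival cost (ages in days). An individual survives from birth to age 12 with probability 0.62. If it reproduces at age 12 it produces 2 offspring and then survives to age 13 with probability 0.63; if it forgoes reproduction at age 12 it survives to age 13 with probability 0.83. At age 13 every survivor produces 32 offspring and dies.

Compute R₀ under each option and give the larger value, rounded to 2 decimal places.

breed at age 12: R₀ = 0.62 × (2 + 0.63 × 32) = 0.62 × 22.1600 = 13.7392
delay to age 13: R₀ = 0.62 × (0.83 × 32) = 0.62 × 26.5600 = 16.4672
Higher: delay to age 13 (16.4672).

16.47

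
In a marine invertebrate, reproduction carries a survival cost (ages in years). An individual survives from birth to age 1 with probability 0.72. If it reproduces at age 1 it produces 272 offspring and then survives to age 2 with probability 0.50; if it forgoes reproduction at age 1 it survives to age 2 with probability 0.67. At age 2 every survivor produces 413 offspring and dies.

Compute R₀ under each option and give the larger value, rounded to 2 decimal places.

breed at age 1: R₀ = 0.72 × (272 + 0.50 × 413) = 0.72 × 478.5000 = 344.5200
delay to age 2: R₀ = 0.72 × (0.67 × 413) = 0.72 × 276.7100 = 199.2312
Higher: breed at age 1 (344.5200).

344.52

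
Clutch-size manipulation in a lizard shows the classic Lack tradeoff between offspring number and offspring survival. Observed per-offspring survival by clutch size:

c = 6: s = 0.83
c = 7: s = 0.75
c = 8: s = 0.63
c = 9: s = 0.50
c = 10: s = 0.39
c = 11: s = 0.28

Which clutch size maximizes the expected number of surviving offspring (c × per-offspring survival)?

Expected surviving offspring = c × s(c):
  c=6: 6 × 0.83 = 4.980
  c=7: 7 × 0.75 = 5.250
  c=8: 8 × 0.63 = 5.040
  c=9: 9 × 0.50 = 4.500
  c=10: 10 × 0.39 = 3.900
  c=11: 11 × 0.28 = 3.080
Maximum at c = 7 (5.250 surviving offspring).

7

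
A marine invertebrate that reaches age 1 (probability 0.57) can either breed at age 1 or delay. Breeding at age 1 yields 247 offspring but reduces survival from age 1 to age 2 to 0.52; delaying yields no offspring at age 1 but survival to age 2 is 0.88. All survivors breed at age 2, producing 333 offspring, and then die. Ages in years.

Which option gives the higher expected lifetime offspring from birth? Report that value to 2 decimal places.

239.49

breed at age 1: R₀ = 0.57 × (247 + 0.52 × 333) = 0.57 × 420.1600 = 239.4912
delay to age 2: R₀ = 0.57 × (0.88 × 333) = 0.57 × 293.0400 = 167.0328
Higher: breed at age 1 (239.4912).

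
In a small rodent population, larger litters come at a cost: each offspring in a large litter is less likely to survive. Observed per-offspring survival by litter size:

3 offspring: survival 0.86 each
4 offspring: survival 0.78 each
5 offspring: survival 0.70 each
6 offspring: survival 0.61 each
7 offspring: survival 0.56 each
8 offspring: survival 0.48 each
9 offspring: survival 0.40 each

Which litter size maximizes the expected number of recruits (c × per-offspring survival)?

Expected recruits = c × s(c):
  c=3: 3 × 0.86 = 2.580
  c=4: 4 × 0.78 = 3.120
  c=5: 5 × 0.70 = 3.500
  c=6: 6 × 0.61 = 3.660
  c=7: 7 × 0.56 = 3.920
  c=8: 8 × 0.48 = 3.840
  c=9: 9 × 0.40 = 3.600
Maximum at c = 7 (3.920 recruits).

7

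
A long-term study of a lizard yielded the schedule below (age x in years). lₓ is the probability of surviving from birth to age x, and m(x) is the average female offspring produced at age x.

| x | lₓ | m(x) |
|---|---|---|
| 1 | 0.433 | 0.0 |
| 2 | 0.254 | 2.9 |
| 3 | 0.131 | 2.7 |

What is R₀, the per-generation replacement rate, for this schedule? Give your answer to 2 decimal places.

R₀ = Σ lₓ m(x):
  age 1: 0.433 × 0.0 = 0.0000
  age 2: 0.254 × 2.9 = 0.7366
  age 3: 0.131 × 2.7 = 0.3537
R₀ = 0.0000 + 0.7366 + 0.3537 = 1.0903

1.09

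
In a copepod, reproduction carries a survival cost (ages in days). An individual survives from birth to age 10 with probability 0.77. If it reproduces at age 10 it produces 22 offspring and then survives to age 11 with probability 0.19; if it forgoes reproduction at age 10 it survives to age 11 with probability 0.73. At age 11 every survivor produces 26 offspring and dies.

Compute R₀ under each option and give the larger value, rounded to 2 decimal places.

20.74

breed at age 10: R₀ = 0.77 × (22 + 0.19 × 26) = 0.77 × 26.9400 = 20.7438
delay to age 11: R₀ = 0.77 × (0.73 × 26) = 0.77 × 18.9800 = 14.6146
Higher: breed at age 10 (20.7438).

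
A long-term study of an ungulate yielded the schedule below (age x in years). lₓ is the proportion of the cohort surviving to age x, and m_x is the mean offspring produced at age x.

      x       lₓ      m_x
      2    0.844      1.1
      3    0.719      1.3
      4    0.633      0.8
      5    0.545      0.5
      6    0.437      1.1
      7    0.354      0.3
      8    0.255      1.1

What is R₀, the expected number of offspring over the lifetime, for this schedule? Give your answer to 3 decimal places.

3.509

R₀ = Σ lₓ m_x:
  age 2: 0.844 × 1.1 = 0.9284
  age 3: 0.719 × 1.3 = 0.9347
  age 4: 0.633 × 0.8 = 0.5064
  age 5: 0.545 × 0.5 = 0.2725
  age 6: 0.437 × 1.1 = 0.4807
  age 7: 0.354 × 0.3 = 0.1062
  age 8: 0.255 × 1.1 = 0.2805
R₀ = 0.9284 + 0.9347 + 0.5064 + 0.2725 + 0.4807 + 0.1062 + 0.2805 = 3.5094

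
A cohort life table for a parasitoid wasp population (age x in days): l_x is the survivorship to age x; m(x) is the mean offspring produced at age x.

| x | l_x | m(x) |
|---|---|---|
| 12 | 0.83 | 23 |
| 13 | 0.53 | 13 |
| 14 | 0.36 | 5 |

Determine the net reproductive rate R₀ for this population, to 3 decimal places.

R₀ = Σ l_x m(x):
  age 12: 0.83 × 23 = 19.0900
  age 13: 0.53 × 13 = 6.8900
  age 14: 0.36 × 5 = 1.8000
R₀ = 19.0900 + 6.8900 + 1.8000 = 27.7800

27.780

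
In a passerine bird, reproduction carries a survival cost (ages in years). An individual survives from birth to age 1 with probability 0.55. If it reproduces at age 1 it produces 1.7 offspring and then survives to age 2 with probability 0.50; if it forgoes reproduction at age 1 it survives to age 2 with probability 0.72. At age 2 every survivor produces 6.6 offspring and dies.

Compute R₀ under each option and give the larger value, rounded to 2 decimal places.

breed at age 1: R₀ = 0.55 × (1.7 + 0.50 × 6.6) = 0.55 × 5.0000 = 2.7500
delay to age 2: R₀ = 0.55 × (0.72 × 6.6) = 0.55 × 4.7520 = 2.6136
Higher: breed at age 1 (2.7500).

2.75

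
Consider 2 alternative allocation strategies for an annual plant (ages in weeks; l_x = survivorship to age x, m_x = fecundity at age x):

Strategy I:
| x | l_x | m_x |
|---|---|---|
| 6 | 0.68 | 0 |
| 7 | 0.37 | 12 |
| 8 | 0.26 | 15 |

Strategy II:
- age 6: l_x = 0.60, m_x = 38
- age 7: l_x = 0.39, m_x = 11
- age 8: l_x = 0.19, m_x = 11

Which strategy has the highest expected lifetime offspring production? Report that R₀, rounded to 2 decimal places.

29.18

Strategy I: R₀ = 0.68×0 + 0.37×12 + 0.26×15 = 8.3400
Strategy II: R₀ = 0.60×38 + 0.39×11 + 0.19×11 = 29.1800
Highest R₀: strategy II with 29.1800.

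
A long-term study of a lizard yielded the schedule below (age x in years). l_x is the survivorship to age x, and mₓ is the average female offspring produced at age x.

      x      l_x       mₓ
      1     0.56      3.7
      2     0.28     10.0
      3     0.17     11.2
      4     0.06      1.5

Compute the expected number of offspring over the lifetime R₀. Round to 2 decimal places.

R₀ = Σ l_x mₓ:
  age 1: 0.56 × 3.7 = 2.0720
  age 2: 0.28 × 10.0 = 2.8000
  age 3: 0.17 × 11.2 = 1.9040
  age 4: 0.06 × 1.5 = 0.0900
R₀ = 2.0720 + 2.8000 + 1.9040 + 0.0900 = 6.8660

6.87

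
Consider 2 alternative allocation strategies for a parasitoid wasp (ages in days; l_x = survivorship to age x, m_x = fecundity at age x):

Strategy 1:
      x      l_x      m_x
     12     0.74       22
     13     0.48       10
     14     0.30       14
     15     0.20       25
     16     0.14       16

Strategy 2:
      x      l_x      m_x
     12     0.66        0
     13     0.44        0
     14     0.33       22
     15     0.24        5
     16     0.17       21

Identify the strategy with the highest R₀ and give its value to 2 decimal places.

32.52

Strategy 1: R₀ = 0.74×22 + 0.48×10 + 0.30×14 + 0.20×25 + 0.14×16 = 32.5200
Strategy 2: R₀ = 0.66×0 + 0.44×0 + 0.33×22 + 0.24×5 + 0.17×21 = 12.0300
Highest R₀: strategy 1 with 32.5200.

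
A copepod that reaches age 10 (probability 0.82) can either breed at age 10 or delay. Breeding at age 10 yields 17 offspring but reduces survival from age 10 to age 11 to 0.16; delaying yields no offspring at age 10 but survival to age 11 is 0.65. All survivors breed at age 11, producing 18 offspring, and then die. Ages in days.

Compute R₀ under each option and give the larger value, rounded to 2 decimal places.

16.30

breed at age 10: R₀ = 0.82 × (17 + 0.16 × 18) = 0.82 × 19.8800 = 16.3016
delay to age 11: R₀ = 0.82 × (0.65 × 18) = 0.82 × 11.7000 = 9.5940
Higher: breed at age 10 (16.3016).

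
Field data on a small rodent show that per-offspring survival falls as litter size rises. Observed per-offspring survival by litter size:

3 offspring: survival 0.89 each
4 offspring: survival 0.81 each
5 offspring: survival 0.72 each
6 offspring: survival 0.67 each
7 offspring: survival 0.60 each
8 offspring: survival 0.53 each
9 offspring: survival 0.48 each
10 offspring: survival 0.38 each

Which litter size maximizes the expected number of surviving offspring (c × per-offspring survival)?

Expected surviving offspring = c × s(c):
  c=3: 3 × 0.89 = 2.670
  c=4: 4 × 0.81 = 3.240
  c=5: 5 × 0.72 = 3.600
  c=6: 6 × 0.67 = 4.020
  c=7: 7 × 0.60 = 4.200
  c=8: 8 × 0.53 = 4.240
  c=9: 9 × 0.48 = 4.320
  c=10: 10 × 0.38 = 3.800
Maximum at c = 9 (4.320 surviving offspring).

9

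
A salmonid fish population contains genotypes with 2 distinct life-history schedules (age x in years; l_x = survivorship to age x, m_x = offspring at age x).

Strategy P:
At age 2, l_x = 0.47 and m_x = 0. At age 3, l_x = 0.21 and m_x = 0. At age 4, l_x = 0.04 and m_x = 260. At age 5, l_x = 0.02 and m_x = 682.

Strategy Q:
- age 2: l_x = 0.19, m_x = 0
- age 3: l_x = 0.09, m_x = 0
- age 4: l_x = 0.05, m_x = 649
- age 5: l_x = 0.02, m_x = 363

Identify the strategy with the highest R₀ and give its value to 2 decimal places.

39.71

Strategy P: R₀ = 0.47×0 + 0.21×0 + 0.04×260 + 0.02×682 = 24.0400
Strategy Q: R₀ = 0.19×0 + 0.09×0 + 0.05×649 + 0.02×363 = 39.7100
Highest R₀: strategy Q with 39.7100.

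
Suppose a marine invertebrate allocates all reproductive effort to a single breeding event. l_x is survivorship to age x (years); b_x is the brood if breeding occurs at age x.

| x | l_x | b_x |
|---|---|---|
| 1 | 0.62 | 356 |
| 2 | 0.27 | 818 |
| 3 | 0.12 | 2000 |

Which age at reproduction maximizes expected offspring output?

Expected offspring if breeding at age x = l_x × b_x:
  age 1: 0.62 × 356 = 220.720
  age 2: 0.27 × 818 = 220.860
  age 3: 0.12 × 2000 = 240.000
Maximum at age 3 (240.000).

3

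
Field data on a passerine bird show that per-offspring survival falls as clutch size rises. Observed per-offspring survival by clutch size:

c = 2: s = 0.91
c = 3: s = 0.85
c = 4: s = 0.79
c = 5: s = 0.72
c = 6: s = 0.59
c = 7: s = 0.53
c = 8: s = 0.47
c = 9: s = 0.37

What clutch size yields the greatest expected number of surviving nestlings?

8

Expected surviving nestlings = c × s(c):
  c=2: 2 × 0.91 = 1.820
  c=3: 3 × 0.85 = 2.550
  c=4: 4 × 0.79 = 3.160
  c=5: 5 × 0.72 = 3.600
  c=6: 6 × 0.59 = 3.540
  c=7: 7 × 0.53 = 3.710
  c=8: 8 × 0.47 = 3.760
  c=9: 9 × 0.37 = 3.330
Maximum at c = 8 (3.760 surviving nestlings).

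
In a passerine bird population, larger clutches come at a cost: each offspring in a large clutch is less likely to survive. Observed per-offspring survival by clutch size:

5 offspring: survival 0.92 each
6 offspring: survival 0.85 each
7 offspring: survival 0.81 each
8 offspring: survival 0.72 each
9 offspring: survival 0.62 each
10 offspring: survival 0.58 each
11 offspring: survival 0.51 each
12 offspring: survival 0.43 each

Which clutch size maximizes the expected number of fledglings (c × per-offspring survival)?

Expected fledglings = c × s(c):
  c=5: 5 × 0.92 = 4.600
  c=6: 6 × 0.85 = 5.100
  c=7: 7 × 0.81 = 5.670
  c=8: 8 × 0.72 = 5.760
  c=9: 9 × 0.62 = 5.580
  c=10: 10 × 0.58 = 5.800
  c=11: 11 × 0.51 = 5.610
  c=12: 12 × 0.43 = 5.160
Maximum at c = 10 (5.800 fledglings).

10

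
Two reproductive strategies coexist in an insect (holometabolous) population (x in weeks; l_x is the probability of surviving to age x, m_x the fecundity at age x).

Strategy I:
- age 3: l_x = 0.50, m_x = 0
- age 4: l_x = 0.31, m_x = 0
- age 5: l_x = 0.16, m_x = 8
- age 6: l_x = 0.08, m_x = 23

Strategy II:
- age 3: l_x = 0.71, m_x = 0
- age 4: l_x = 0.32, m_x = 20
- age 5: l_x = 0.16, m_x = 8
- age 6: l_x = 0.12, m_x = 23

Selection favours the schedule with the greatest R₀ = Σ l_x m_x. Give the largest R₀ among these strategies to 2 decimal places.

Strategy I: R₀ = 0.50×0 + 0.31×0 + 0.16×8 + 0.08×23 = 3.1200
Strategy II: R₀ = 0.71×0 + 0.32×20 + 0.16×8 + 0.12×23 = 10.4400
Highest R₀: strategy II with 10.4400.

10.44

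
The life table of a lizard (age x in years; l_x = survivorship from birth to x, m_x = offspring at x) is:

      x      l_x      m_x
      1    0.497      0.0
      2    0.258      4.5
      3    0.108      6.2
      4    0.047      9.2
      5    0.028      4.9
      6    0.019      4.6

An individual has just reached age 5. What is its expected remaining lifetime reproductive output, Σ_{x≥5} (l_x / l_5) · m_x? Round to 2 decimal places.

l_5 = 0.028. Conditional survival from age 5 to x is l_x / l_5.
  x=5: (0.028/0.028) × 4.9 = 4.9000
  x=6: (0.019/0.028) × 4.6 = 3.1214
Sum = 4.9000 + 3.1214 = 8.0214

8.02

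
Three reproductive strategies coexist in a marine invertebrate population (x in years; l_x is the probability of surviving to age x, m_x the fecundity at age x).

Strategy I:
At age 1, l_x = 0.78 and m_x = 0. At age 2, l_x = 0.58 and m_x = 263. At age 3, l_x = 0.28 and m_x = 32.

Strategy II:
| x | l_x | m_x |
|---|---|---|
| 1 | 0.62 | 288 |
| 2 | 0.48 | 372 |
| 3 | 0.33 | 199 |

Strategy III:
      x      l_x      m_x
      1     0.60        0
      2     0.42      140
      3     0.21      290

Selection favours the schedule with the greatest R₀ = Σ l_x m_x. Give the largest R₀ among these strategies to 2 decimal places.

422.79

Strategy I: R₀ = 0.78×0 + 0.58×263 + 0.28×32 = 161.5000
Strategy II: R₀ = 0.62×288 + 0.48×372 + 0.33×199 = 422.7900
Strategy III: R₀ = 0.60×0 + 0.42×140 + 0.21×290 = 119.7000
Highest R₀: strategy II with 422.7900.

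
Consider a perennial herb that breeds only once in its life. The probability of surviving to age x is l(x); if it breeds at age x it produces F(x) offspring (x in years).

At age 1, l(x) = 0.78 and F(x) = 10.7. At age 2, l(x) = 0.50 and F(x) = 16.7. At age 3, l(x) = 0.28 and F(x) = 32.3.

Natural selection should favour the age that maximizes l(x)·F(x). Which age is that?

3

Expected offspring if breeding at age x = l(x) × F(x):
  age 1: 0.78 × 10.7 = 8.346
  age 2: 0.50 × 16.7 = 8.350
  age 3: 0.28 × 32.3 = 9.044
Maximum at age 3 (9.044).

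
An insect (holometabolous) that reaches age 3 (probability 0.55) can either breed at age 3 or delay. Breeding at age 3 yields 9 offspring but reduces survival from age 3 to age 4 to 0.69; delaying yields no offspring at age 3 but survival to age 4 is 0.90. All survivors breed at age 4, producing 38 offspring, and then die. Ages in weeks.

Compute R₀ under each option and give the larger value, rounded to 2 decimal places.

19.37

breed at age 3: R₀ = 0.55 × (9 + 0.69 × 38) = 0.55 × 35.2200 = 19.3710
delay to age 4: R₀ = 0.55 × (0.90 × 38) = 0.55 × 34.2000 = 18.8100
Higher: breed at age 3 (19.3710).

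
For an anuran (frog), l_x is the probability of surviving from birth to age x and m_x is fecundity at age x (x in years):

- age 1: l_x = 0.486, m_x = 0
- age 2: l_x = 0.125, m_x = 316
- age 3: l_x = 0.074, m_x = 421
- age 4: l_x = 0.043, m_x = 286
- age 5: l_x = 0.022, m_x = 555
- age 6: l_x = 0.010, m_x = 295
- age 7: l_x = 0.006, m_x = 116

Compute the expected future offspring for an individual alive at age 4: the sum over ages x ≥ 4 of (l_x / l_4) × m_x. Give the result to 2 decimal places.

l_4 = 0.043. Conditional survival from age 4 to x is l_x / l_4.
  x=4: (0.043/0.043) × 286 = 286.0000
  x=5: (0.022/0.043) × 555 = 283.9535
  x=6: (0.010/0.043) × 295 = 68.6047
  x=7: (0.006/0.043) × 116 = 16.1860
Sum = 286.0000 + 283.9535 + 68.6047 + 16.1860 = 654.7442

654.74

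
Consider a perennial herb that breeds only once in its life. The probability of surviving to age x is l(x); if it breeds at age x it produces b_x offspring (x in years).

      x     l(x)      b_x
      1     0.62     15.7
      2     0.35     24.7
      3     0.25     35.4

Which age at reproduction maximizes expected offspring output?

1

Expected offspring if breeding at age x = l(x) × b_x:
  age 1: 0.62 × 15.7 = 9.734
  age 2: 0.35 × 24.7 = 8.645
  age 3: 0.25 × 35.4 = 8.850
Maximum at age 1 (9.734).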